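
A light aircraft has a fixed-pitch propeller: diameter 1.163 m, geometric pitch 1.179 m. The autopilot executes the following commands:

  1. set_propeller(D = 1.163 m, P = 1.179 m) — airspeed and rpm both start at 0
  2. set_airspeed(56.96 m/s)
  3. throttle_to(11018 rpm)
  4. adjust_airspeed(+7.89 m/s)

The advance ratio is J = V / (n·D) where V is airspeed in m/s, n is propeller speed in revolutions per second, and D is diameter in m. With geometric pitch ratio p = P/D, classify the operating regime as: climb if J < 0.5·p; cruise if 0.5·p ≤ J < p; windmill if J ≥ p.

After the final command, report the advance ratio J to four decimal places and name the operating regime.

J = 0.3037, regime = climb

set_propeller: D = 1.163 m, P = 1.179 m (p = P/D = 1.013758); state ← (V=0, rpm=0)
set_airspeed(56.96): V ← 56.96 m/s
throttle_to(11018): rpm ← 11018
adjust_airspeed(+7.89): V ← 56.96 +7.89 = 64.85 m/s
final state: V = 64.85 m/s, rpm = 11018 → n = rpm/60 = 183.633333 rev/s
J = V / (n·D) = 64.85 / (183.633333 × 1.163) = 0.303654
regime bands: climb J<0.5069 | cruise [0.5069, 1.0138) | windmill J≥1.0138
J = 0.3037 → climb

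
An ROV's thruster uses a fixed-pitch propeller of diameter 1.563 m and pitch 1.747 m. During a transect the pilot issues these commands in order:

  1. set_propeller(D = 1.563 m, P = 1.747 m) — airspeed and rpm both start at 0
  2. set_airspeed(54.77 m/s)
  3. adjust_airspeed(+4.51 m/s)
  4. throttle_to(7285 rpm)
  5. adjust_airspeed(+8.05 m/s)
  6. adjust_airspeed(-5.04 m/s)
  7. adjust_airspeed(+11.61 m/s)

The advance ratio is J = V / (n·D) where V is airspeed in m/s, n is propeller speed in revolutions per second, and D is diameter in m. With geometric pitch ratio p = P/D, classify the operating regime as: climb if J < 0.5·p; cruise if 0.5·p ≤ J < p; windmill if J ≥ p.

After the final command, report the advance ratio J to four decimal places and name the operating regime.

J = 0.3894, regime = climb

set_propeller: D = 1.563 m, P = 1.747 m (p = P/D = 1.117722); state ← (V=0, rpm=0)
set_airspeed(54.77): V ← 54.77 m/s
adjust_airspeed(+4.51): V ← 54.77 +4.51 = 59.28 m/s
throttle_to(7285): rpm ← 7285
adjust_airspeed(+8.05): V ← 59.28 +8.05 = 67.33 m/s
adjust_airspeed(-5.04): V ← 67.33 -5.04 = 62.29 m/s
adjust_airspeed(+11.61): V ← 62.29 +11.61 = 73.9 m/s
final state: V = 73.9 m/s, rpm = 7285 → n = rpm/60 = 121.416667 rev/s
J = V / (n·D) = 73.9 / (121.416667 × 1.563) = 0.389410
regime bands: climb J<0.5589 | cruise [0.5589, 1.1177) | windmill J≥1.1177
J = 0.3894 → climb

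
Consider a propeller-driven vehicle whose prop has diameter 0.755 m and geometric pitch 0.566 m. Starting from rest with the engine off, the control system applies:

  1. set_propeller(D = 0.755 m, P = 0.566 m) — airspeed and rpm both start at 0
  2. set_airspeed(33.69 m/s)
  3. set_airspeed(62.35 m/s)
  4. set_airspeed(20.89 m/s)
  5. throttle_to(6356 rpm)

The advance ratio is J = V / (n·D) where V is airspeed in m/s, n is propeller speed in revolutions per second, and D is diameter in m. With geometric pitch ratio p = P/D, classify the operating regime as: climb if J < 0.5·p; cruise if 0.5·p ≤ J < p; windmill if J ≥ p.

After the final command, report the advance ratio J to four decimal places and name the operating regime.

J = 0.2612, regime = climb

set_propeller: D = 0.755 m, P = 0.566 m (p = P/D = 0.749669); state ← (V=0, rpm=0)
set_airspeed(33.69): V ← 33.69 m/s
set_airspeed(62.35): V ← 62.35 m/s
set_airspeed(20.89): V ← 20.89 m/s
throttle_to(6356): rpm ← 6356
final state: V = 20.89 m/s, rpm = 6356 → n = rpm/60 = 105.933333 rev/s
J = V / (n·D) = 20.89 / (105.933333 × 0.755) = 0.261191
regime bands: climb J<0.3748 | cruise [0.3748, 0.7497) | windmill J≥0.7497
J = 0.2612 → climb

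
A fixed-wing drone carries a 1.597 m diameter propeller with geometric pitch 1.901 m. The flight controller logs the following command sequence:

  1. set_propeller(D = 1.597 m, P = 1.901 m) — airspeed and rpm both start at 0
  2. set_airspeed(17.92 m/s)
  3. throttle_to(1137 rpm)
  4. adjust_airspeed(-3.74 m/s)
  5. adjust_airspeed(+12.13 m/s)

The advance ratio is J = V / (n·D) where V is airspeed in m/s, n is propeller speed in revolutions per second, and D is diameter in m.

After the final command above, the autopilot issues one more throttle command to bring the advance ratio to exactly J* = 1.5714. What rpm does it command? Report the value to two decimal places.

rpm = 629.04

set_propeller: D = 1.597 m, P = 1.901 m (p = P/D = 1.190357); state ← (V=0, rpm=0)
set_airspeed(17.92): V ← 17.92 m/s
throttle_to(1137): rpm ← 1137
adjust_airspeed(-3.74): V ← 17.92 -3.74 = 14.18 m/s
adjust_airspeed(+12.13): V ← 14.18 +12.13 = 26.31 m/s
final state: V = 26.31 m/s, rpm = 1137 → n = rpm/60 = 18.950000 rev/s
target J* = 1.5714; solve J* = V/(n·D) for n: n = V/(J*·D) = 26.31/(1.5714 × 1.597) = 10.484052 rev/s
rpm = 60·n = 629.043144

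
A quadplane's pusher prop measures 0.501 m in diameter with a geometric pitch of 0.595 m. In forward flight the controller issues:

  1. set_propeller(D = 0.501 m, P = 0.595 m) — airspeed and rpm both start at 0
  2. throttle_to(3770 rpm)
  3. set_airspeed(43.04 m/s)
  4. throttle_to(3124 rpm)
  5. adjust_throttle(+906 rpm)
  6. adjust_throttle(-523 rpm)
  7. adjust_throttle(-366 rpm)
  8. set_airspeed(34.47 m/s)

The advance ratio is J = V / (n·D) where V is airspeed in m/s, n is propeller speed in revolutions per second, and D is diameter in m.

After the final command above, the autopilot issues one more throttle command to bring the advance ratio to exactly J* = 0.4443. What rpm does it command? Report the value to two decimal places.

rpm = 9291.34

set_propeller: D = 0.501 m, P = 0.595 m (p = P/D = 1.187625); state ← (V=0, rpm=0)
throttle_to(3770): rpm ← 3770
set_airspeed(43.04): V ← 43.04 m/s
throttle_to(3124): rpm ← 3124
adjust_throttle(+906): rpm ← 3124 +906 = 4030
adjust_throttle(-523): rpm ← 4030 -523 = 3507
adjust_throttle(-366): rpm ← 3507 -366 = 3141
set_airspeed(34.47): V ← 34.47 m/s
final state: V = 34.47 m/s, rpm = 3141 → n = rpm/60 = 52.350000 rev/s
target J* = 0.4443; solve J* = V/(n·D) for n: n = V/(J*·D) = 34.47/(0.4443 × 0.501) = 154.855717 rev/s
rpm = 60·n = 9291.343040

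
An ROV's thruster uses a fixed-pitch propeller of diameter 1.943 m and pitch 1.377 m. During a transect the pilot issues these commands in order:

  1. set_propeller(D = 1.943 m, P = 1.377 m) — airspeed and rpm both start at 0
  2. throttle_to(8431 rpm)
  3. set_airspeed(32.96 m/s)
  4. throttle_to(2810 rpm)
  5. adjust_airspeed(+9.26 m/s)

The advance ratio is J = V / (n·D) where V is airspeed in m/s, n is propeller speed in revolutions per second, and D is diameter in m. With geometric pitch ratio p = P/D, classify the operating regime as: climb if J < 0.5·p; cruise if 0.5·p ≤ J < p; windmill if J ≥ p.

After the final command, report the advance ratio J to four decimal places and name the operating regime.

set_propeller: D = 1.943 m, P = 1.377 m (p = P/D = 0.708698); state ← (V=0, rpm=0)
throttle_to(8431): rpm ← 8431
set_airspeed(32.96): V ← 32.96 m/s
throttle_to(2810): rpm ← 2810
adjust_airspeed(+9.26): V ← 32.96 +9.26 = 42.22 m/s
final state: V = 42.22 m/s, rpm = 2810 → n = rpm/60 = 46.833333 rev/s
J = V / (n·D) = 42.22 / (46.833333 × 1.943) = 0.463970
regime bands: climb J<0.3543 | cruise [0.3543, 0.7087) | windmill J≥0.7087
J = 0.4640 → cruise

J = 0.4640, regime = cruise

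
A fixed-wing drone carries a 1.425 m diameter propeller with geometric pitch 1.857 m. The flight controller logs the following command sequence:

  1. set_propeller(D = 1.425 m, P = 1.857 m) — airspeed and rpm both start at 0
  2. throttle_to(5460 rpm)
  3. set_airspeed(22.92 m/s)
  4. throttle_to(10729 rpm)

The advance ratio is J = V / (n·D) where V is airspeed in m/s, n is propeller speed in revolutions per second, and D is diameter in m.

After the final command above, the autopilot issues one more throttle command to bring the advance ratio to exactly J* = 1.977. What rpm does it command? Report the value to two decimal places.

rpm = 488.14

set_propeller: D = 1.425 m, P = 1.857 m (p = P/D = 1.303158); state ← (V=0, rpm=0)
throttle_to(5460): rpm ← 5460
set_airspeed(22.92): V ← 22.92 m/s
throttle_to(10729): rpm ← 10729
final state: V = 22.92 m/s, rpm = 10729 → n = rpm/60 = 178.816667 rev/s
target J* = 1.977; solve J* = V/(n·D) for n: n = V/(J*·D) = 22.92/(1.977 × 1.425) = 8.135665 rev/s
rpm = 60·n = 488.139925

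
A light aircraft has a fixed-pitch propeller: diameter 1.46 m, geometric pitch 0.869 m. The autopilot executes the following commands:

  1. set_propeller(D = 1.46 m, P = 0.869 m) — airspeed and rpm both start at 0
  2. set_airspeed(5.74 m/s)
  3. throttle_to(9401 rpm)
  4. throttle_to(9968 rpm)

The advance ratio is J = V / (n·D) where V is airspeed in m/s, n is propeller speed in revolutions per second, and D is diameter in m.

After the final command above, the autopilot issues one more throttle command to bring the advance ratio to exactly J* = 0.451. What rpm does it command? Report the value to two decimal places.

rpm = 523.04

set_propeller: D = 1.46 m, P = 0.869 m (p = P/D = 0.595205); state ← (V=0, rpm=0)
set_airspeed(5.74): V ← 5.74 m/s
throttle_to(9401): rpm ← 9401
throttle_to(9968): rpm ← 9968
final state: V = 5.74 m/s, rpm = 9968 → n = rpm/60 = 166.133333 rev/s
target J* = 0.451; solve J* = V/(n·D) for n: n = V/(J*·D) = 5.74/(0.451 × 1.46) = 8.717310 rev/s
rpm = 60·n = 523.038605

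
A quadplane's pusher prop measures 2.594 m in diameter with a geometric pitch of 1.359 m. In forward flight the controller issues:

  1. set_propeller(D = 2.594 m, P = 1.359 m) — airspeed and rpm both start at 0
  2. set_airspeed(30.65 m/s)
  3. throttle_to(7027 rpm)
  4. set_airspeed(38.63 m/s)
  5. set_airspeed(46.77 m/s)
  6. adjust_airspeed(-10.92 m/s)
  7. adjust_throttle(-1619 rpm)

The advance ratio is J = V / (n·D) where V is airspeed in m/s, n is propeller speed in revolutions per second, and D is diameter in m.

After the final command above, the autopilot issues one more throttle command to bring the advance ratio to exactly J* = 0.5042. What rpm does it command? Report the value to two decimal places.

rpm = 1644.63

set_propeller: D = 2.594 m, P = 1.359 m (p = P/D = 0.523901); state ← (V=0, rpm=0)
set_airspeed(30.65): V ← 30.65 m/s
throttle_to(7027): rpm ← 7027
set_airspeed(38.63): V ← 38.63 m/s
set_airspeed(46.77): V ← 46.77 m/s
adjust_airspeed(-10.92): V ← 46.77 -10.92 = 35.85 m/s
adjust_throttle(-1619): rpm ← 7027 -1619 = 5408
final state: V = 35.85 m/s, rpm = 5408 → n = rpm/60 = 90.133333 rev/s
target J* = 0.5042; solve J* = V/(n·D) for n: n = V/(J*·D) = 35.85/(0.5042 × 2.594) = 27.410461 rev/s
rpm = 60·n = 1644.627687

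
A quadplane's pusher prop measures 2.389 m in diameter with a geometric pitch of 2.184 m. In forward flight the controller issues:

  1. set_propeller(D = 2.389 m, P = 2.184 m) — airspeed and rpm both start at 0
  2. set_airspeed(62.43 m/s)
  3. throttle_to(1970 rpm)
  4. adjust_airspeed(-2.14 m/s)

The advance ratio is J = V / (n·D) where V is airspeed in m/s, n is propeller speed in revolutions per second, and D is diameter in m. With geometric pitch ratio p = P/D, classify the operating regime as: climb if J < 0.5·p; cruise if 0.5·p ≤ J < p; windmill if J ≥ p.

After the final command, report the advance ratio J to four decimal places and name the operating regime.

J = 0.7686, regime = cruise

set_propeller: D = 2.389 m, P = 2.184 m (p = P/D = 0.914190); state ← (V=0, rpm=0)
set_airspeed(62.43): V ← 62.43 m/s
throttle_to(1970): rpm ← 1970
adjust_airspeed(-2.14): V ← 62.43 -2.14 = 60.29 m/s
final state: V = 60.29 m/s, rpm = 1970 → n = rpm/60 = 32.833333 rev/s
J = V / (n·D) = 60.29 / (32.833333 × 2.389) = 0.768624
regime bands: climb J<0.4571 | cruise [0.4571, 0.9142) | windmill J≥0.9142
J = 0.7686 → cruise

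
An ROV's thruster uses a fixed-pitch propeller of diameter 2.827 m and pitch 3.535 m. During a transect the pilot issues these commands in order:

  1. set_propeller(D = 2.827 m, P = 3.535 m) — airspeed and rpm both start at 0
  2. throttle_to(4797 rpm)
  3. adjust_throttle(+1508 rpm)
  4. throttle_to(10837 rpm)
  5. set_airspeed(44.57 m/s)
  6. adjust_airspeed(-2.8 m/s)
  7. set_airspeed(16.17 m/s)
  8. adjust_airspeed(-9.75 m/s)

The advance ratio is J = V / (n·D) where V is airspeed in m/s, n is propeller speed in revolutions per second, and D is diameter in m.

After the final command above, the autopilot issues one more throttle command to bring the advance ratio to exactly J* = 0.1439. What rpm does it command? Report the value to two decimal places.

set_propeller: D = 2.827 m, P = 3.535 m (p = P/D = 1.250442); state ← (V=0, rpm=0)
throttle_to(4797): rpm ← 4797
adjust_throttle(+1508): rpm ← 4797 +1508 = 6305
throttle_to(10837): rpm ← 10837
set_airspeed(44.57): V ← 44.57 m/s
adjust_airspeed(-2.8): V ← 44.57 -2.8 = 41.77 m/s
set_airspeed(16.17): V ← 16.17 m/s
adjust_airspeed(-9.75): V ← 16.17 -9.75 = 6.42 m/s
final state: V = 6.42 m/s, rpm = 10837 → n = rpm/60 = 180.616667 rev/s
target J* = 0.1439; solve J* = V/(n·D) for n: n = V/(J*·D) = 6.42/(0.1439 × 2.827) = 15.781505 rev/s
rpm = 60·n = 946.890318

rpm = 946.89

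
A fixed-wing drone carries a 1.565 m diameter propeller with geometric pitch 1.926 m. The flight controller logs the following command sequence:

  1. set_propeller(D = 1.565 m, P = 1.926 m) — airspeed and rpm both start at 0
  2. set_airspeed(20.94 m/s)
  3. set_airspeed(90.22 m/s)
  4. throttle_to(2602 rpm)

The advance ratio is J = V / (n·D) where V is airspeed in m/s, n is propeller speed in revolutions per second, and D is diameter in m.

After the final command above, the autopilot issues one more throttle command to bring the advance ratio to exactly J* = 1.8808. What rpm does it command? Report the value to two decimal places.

rpm = 1839.07

set_propeller: D = 1.565 m, P = 1.926 m (p = P/D = 1.230671); state ← (V=0, rpm=0)
set_airspeed(20.94): V ← 20.94 m/s
set_airspeed(90.22): V ← 90.22 m/s
throttle_to(2602): rpm ← 2602
final state: V = 90.22 m/s, rpm = 2602 → n = rpm/60 = 43.366667 rev/s
target J* = 1.8808; solve J* = V/(n·D) for n: n = V/(J*·D) = 90.22/(1.8808 × 1.565) = 30.651086 rev/s
rpm = 60·n = 1839.065152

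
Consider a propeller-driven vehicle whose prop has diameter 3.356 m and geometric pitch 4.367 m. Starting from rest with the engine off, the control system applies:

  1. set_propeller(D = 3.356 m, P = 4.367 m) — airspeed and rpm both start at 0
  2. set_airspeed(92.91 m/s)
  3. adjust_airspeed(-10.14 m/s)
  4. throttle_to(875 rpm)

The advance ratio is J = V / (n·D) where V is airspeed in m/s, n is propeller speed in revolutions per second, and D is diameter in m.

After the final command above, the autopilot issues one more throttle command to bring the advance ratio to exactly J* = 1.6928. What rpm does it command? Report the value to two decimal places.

rpm = 874.17

set_propeller: D = 3.356 m, P = 4.367 m (p = P/D = 1.301251); state ← (V=0, rpm=0)
set_airspeed(92.91): V ← 92.91 m/s
adjust_airspeed(-10.14): V ← 92.91 -10.14 = 82.77 m/s
throttle_to(875): rpm ← 875
final state: V = 82.77 m/s, rpm = 875 → n = rpm/60 = 14.583333 rev/s
target J* = 1.6928; solve J* = V/(n·D) for n: n = V/(J*·D) = 82.77/(1.6928 × 3.356) = 14.569524 rev/s
rpm = 60·n = 874.171419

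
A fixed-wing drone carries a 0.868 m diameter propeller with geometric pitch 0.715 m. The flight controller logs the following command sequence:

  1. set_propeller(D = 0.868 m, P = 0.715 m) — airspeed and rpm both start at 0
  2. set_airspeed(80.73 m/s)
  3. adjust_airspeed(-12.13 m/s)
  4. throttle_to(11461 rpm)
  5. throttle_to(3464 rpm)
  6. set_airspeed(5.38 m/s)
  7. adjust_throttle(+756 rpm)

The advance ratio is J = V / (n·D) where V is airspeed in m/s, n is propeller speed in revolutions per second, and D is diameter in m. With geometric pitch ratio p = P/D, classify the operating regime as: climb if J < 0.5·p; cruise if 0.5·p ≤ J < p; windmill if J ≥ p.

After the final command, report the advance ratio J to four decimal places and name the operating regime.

J = 0.0881, regime = climb

set_propeller: D = 0.868 m, P = 0.715 m (p = P/D = 0.823733); state ← (V=0, rpm=0)
set_airspeed(80.73): V ← 80.73 m/s
adjust_airspeed(-12.13): V ← 80.73 -12.13 = 68.6 m/s
throttle_to(11461): rpm ← 11461
throttle_to(3464): rpm ← 3464
set_airspeed(5.38): V ← 5.38 m/s
adjust_throttle(+756): rpm ← 3464 +756 = 4220
final state: V = 5.38 m/s, rpm = 4220 → n = rpm/60 = 70.333333 rev/s
J = V / (n·D) = 5.38 / (70.333333 × 0.868) = 0.088125
regime bands: climb J<0.4119 | cruise [0.4119, 0.8237) | windmill J≥0.8237
J = 0.0881 → climb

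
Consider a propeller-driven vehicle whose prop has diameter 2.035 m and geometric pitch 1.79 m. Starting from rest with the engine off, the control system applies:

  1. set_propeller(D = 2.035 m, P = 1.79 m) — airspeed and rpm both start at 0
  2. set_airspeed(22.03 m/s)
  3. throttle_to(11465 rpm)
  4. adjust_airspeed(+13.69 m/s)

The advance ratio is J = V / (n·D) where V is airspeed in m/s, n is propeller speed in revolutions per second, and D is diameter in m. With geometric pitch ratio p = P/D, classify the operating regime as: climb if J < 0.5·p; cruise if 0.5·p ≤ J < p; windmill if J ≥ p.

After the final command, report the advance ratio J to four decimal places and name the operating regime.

J = 0.0919, regime = climb

set_propeller: D = 2.035 m, P = 1.79 m (p = P/D = 0.879607); state ← (V=0, rpm=0)
set_airspeed(22.03): V ← 22.03 m/s
throttle_to(11465): rpm ← 11465
adjust_airspeed(+13.69): V ← 22.03 +13.69 = 35.72 m/s
final state: V = 35.72 m/s, rpm = 11465 → n = rpm/60 = 191.083333 rev/s
J = V / (n·D) = 35.72 / (191.083333 × 2.035) = 0.091860
regime bands: climb J<0.4398 | cruise [0.4398, 0.8796) | windmill J≥0.8796
J = 0.0919 → climb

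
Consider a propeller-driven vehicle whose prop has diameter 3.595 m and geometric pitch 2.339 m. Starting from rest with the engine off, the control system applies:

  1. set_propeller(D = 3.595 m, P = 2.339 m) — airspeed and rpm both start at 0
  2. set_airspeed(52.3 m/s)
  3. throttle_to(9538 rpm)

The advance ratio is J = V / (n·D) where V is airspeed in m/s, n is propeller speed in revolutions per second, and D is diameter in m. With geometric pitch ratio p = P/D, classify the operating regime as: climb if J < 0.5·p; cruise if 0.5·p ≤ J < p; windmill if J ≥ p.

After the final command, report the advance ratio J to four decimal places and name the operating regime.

set_propeller: D = 3.595 m, P = 2.339 m (p = P/D = 0.650626); state ← (V=0, rpm=0)
set_airspeed(52.3): V ← 52.3 m/s
throttle_to(9538): rpm ← 9538
final state: V = 52.3 m/s, rpm = 9538 → n = rpm/60 = 158.966667 rev/s
J = V / (n·D) = 52.3 / (158.966667 × 3.595) = 0.091516
regime bands: climb J<0.3253 | cruise [0.3253, 0.6506) | windmill J≥0.6506
J = 0.0915 → climb

J = 0.0915, regime = climb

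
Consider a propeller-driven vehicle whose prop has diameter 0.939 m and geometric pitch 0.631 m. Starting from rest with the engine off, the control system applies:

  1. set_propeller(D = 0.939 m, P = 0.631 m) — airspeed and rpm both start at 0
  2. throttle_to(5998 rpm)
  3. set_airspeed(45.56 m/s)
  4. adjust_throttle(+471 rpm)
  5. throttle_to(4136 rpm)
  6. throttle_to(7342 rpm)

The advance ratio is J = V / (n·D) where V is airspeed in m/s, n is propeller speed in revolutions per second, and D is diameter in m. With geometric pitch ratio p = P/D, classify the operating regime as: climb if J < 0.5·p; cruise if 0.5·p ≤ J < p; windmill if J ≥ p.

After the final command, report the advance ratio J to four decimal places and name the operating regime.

J = 0.3965, regime = cruise

set_propeller: D = 0.939 m, P = 0.631 m (p = P/D = 0.671991); state ← (V=0, rpm=0)
throttle_to(5998): rpm ← 5998
set_airspeed(45.56): V ← 45.56 m/s
adjust_throttle(+471): rpm ← 5998 +471 = 6469
throttle_to(4136): rpm ← 4136
throttle_to(7342): rpm ← 7342
final state: V = 45.56 m/s, rpm = 7342 → n = rpm/60 = 122.366667 rev/s
J = V / (n·D) = 45.56 / (122.366667 × 0.939) = 0.396511
regime bands: climb J<0.3360 | cruise [0.3360, 0.6720) | windmill J≥0.6720
J = 0.3965 → cruise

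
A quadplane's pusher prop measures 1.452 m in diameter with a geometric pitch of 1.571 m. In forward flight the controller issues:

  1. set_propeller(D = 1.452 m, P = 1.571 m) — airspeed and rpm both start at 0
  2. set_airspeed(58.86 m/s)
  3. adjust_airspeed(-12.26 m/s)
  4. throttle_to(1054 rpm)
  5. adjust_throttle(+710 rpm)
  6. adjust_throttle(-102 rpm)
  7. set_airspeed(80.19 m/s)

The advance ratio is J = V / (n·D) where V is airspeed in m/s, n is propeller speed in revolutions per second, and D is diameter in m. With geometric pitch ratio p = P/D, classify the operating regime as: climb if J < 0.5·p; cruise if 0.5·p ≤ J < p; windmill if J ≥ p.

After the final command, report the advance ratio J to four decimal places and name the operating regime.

set_propeller: D = 1.452 m, P = 1.571 m (p = P/D = 1.081956); state ← (V=0, rpm=0)
set_airspeed(58.86): V ← 58.86 m/s
adjust_airspeed(-12.26): V ← 58.86 -12.26 = 46.6 m/s
throttle_to(1054): rpm ← 1054
adjust_throttle(+710): rpm ← 1054 +710 = 1764
adjust_throttle(-102): rpm ← 1764 -102 = 1662
set_airspeed(80.19): V ← 80.19 m/s
final state: V = 80.19 m/s, rpm = 1662 → n = rpm/60 = 27.700000 rev/s
J = V / (n·D) = 80.19 / (27.700000 × 1.452) = 1.993764
regime bands: climb J<0.5410 | cruise [0.5410, 1.0820) | windmill J≥1.0820
J = 1.9938 → windmill

J = 1.9938, regime = windmill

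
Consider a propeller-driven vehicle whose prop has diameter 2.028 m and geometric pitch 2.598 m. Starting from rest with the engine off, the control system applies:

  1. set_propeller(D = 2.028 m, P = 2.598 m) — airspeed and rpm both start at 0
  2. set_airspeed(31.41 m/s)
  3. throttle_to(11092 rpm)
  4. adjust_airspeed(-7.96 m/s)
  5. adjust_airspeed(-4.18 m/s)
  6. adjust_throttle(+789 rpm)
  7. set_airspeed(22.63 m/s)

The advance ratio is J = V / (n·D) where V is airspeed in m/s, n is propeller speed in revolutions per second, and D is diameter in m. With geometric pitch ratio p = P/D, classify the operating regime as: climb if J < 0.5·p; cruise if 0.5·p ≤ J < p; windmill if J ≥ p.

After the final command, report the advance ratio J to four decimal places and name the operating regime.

set_propeller: D = 2.028 m, P = 2.598 m (p = P/D = 1.281065); state ← (V=0, rpm=0)
set_airspeed(31.41): V ← 31.41 m/s
throttle_to(11092): rpm ← 11092
adjust_airspeed(-7.96): V ← 31.41 -7.96 = 23.45 m/s
adjust_airspeed(-4.18): V ← 23.45 -4.18 = 19.27 m/s
adjust_throttle(+789): rpm ← 11092 +789 = 11881
set_airspeed(22.63): V ← 22.63 m/s
final state: V = 22.63 m/s, rpm = 11881 → n = rpm/60 = 198.016667 rev/s
J = V / (n·D) = 22.63 / (198.016667 × 2.028) = 0.056353
regime bands: climb J<0.6405 | cruise [0.6405, 1.2811) | windmill J≥1.2811
J = 0.0564 → climb

J = 0.0564, regime = climb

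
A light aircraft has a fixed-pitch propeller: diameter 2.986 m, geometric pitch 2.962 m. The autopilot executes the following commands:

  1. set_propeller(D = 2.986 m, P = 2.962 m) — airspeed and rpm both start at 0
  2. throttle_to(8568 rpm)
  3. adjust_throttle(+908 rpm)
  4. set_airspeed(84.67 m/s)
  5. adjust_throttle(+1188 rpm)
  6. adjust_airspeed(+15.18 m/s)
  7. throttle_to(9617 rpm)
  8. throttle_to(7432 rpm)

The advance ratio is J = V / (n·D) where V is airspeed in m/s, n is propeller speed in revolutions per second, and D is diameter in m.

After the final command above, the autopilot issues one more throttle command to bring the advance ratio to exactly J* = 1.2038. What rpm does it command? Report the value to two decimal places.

rpm = 1666.69

set_propeller: D = 2.986 m, P = 2.962 m (p = P/D = 0.991962); state ← (V=0, rpm=0)
throttle_to(8568): rpm ← 8568
adjust_throttle(+908): rpm ← 8568 +908 = 9476
set_airspeed(84.67): V ← 84.67 m/s
adjust_throttle(+1188): rpm ← 9476 +1188 = 10664
adjust_airspeed(+15.18): V ← 84.67 +15.18 = 99.85 m/s
throttle_to(9617): rpm ← 9617
throttle_to(7432): rpm ← 7432
final state: V = 99.85 m/s, rpm = 7432 → n = rpm/60 = 123.866667 rev/s
target J* = 1.2038; solve J* = V/(n·D) for n: n = V/(J*·D) = 99.85/(1.2038 × 2.986) = 27.778189 rev/s
rpm = 60·n = 1666.691334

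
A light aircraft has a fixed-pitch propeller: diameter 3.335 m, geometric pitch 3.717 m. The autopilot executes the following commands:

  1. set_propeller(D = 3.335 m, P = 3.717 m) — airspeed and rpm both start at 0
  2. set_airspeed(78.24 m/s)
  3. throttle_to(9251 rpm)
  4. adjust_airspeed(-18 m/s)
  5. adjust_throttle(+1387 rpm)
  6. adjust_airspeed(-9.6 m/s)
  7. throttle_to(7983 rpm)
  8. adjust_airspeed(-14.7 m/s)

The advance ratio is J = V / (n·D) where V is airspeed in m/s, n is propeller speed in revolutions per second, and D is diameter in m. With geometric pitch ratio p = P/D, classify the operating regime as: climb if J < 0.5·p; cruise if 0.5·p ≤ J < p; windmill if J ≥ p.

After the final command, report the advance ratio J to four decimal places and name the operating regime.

J = 0.0810, regime = climb

set_propeller: D = 3.335 m, P = 3.717 m (p = P/D = 1.114543); state ← (V=0, rpm=0)
set_airspeed(78.24): V ← 78.24 m/s
throttle_to(9251): rpm ← 9251
adjust_airspeed(-18): V ← 78.24 -18 = 60.24 m/s
adjust_throttle(+1387): rpm ← 9251 +1387 = 10638
adjust_airspeed(-9.6): V ← 60.24 -9.6 = 50.64 m/s
throttle_to(7983): rpm ← 7983
adjust_airspeed(-14.7): V ← 50.64 -14.7 = 35.94 m/s
final state: V = 35.94 m/s, rpm = 7983 → n = rpm/60 = 133.050000 rev/s
J = V / (n·D) = 35.94 / (133.050000 × 3.335) = 0.080997
regime bands: climb J<0.5573 | cruise [0.5573, 1.1145) | windmill J≥1.1145
J = 0.0810 → climb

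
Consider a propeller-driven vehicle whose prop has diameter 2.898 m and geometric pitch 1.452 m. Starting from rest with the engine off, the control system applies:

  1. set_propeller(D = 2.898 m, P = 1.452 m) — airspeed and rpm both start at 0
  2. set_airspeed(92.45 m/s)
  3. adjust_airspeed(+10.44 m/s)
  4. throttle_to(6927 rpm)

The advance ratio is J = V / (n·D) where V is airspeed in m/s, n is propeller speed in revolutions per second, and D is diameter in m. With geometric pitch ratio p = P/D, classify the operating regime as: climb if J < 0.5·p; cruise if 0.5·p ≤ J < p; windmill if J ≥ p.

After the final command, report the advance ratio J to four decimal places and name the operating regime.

set_propeller: D = 2.898 m, P = 1.452 m (p = P/D = 0.501035); state ← (V=0, rpm=0)
set_airspeed(92.45): V ← 92.45 m/s
adjust_airspeed(+10.44): V ← 92.45 +10.44 = 102.89 m/s
throttle_to(6927): rpm ← 6927
final state: V = 102.89 m/s, rpm = 6927 → n = rpm/60 = 115.450000 rev/s
J = V / (n·D) = 102.89 / (115.450000 × 2.898) = 0.307525
regime bands: climb J<0.2505 | cruise [0.2505, 0.5010) | windmill J≥0.5010
J = 0.3075 → cruise

J = 0.3075, regime = cruise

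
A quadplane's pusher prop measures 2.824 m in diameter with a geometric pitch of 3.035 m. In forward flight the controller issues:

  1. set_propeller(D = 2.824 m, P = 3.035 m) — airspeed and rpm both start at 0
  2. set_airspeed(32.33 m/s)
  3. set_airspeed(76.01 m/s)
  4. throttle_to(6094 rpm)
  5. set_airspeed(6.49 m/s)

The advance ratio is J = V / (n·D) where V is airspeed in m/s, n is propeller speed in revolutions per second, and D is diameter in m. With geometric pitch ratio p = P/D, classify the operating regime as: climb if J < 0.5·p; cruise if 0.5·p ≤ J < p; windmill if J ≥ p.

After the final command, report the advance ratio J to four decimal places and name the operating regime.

set_propeller: D = 2.824 m, P = 3.035 m (p = P/D = 1.074717); state ← (V=0, rpm=0)
set_airspeed(32.33): V ← 32.33 m/s
set_airspeed(76.01): V ← 76.01 m/s
throttle_to(6094): rpm ← 6094
set_airspeed(6.49): V ← 6.49 m/s
final state: V = 6.49 m/s, rpm = 6094 → n = rpm/60 = 101.566667 rev/s
J = V / (n·D) = 6.49 / (101.566667 × 2.824) = 0.022627
regime bands: climb J<0.5374 | cruise [0.5374, 1.0747) | windmill J≥1.0747
J = 0.0226 → climb

J = 0.0226, regime = climb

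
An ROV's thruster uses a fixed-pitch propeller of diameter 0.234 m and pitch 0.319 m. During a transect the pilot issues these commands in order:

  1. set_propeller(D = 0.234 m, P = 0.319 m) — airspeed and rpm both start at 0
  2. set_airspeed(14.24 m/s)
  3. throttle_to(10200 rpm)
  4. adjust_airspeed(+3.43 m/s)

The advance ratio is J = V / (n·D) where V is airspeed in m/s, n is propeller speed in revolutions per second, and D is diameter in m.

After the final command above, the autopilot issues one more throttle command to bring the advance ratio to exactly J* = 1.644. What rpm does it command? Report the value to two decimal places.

rpm = 2755.94

set_propeller: D = 0.234 m, P = 0.319 m (p = P/D = 1.363248); state ← (V=0, rpm=0)
set_airspeed(14.24): V ← 14.24 m/s
throttle_to(10200): rpm ← 10200
adjust_airspeed(+3.43): V ← 14.24 +3.43 = 17.67 m/s
final state: V = 17.67 m/s, rpm = 10200 → n = rpm/60 = 170.000000 rev/s
target J* = 1.644; solve J* = V/(n·D) for n: n = V/(J*·D) = 17.67/(1.644 × 0.234) = 45.932373 rev/s
rpm = 60·n = 2755.942354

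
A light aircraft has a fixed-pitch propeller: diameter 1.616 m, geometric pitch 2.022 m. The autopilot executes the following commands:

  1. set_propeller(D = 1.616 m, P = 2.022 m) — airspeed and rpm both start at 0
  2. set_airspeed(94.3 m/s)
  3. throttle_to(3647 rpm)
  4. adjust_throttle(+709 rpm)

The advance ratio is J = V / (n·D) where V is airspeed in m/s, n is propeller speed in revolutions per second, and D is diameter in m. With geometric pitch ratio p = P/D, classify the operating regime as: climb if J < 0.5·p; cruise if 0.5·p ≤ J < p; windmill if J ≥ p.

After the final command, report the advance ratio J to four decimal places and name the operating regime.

J = 0.8038, regime = cruise

set_propeller: D = 1.616 m, P = 2.022 m (p = P/D = 1.251238); state ← (V=0, rpm=0)
set_airspeed(94.3): V ← 94.3 m/s
throttle_to(3647): rpm ← 3647
adjust_throttle(+709): rpm ← 3647 +709 = 4356
final state: V = 94.3 m/s, rpm = 4356 → n = rpm/60 = 72.600000 rev/s
J = V / (n·D) = 94.3 / (72.600000 × 1.616) = 0.803774
regime bands: climb J<0.6256 | cruise [0.6256, 1.2512) | windmill J≥1.2512
J = 0.8038 → cruise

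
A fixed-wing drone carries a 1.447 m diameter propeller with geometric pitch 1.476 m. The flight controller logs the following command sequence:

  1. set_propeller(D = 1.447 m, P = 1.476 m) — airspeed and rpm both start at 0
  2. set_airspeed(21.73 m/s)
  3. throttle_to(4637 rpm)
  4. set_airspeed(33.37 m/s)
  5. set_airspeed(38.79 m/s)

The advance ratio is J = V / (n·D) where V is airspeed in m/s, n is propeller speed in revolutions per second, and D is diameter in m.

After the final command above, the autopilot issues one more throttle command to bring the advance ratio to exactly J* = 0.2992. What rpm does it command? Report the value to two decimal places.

set_propeller: D = 1.447 m, P = 1.476 m (p = P/D = 1.020041); state ← (V=0, rpm=0)
set_airspeed(21.73): V ← 21.73 m/s
throttle_to(4637): rpm ← 4637
set_airspeed(33.37): V ← 33.37 m/s
set_airspeed(38.79): V ← 38.79 m/s
final state: V = 38.79 m/s, rpm = 4637 → n = rpm/60 = 77.283333 rev/s
target J* = 0.2992; solve J* = V/(n·D) for n: n = V/(J*·D) = 38.79/(0.2992 × 1.447) = 89.596214 rev/s
rpm = 60·n = 5375.772851

rpm = 5375.77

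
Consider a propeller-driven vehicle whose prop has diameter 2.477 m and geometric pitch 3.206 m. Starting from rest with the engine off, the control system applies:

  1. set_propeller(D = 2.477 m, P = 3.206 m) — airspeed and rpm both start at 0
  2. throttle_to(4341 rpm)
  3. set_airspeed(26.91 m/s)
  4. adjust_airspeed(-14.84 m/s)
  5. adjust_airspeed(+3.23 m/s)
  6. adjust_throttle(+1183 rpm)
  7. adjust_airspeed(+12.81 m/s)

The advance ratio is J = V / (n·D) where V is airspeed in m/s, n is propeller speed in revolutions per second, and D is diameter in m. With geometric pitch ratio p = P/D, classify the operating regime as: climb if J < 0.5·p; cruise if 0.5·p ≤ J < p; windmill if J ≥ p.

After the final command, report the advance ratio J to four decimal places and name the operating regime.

J = 0.1233, regime = climb

set_propeller: D = 2.477 m, P = 3.206 m (p = P/D = 1.294308); state ← (V=0, rpm=0)
throttle_to(4341): rpm ← 4341
set_airspeed(26.91): V ← 26.91 m/s
adjust_airspeed(-14.84): V ← 26.91 -14.84 = 12.07 m/s
adjust_airspeed(+3.23): V ← 12.07 +3.23 = 15.3 m/s
adjust_throttle(+1183): rpm ← 4341 +1183 = 5524
adjust_airspeed(+12.81): V ← 15.3 +12.81 = 28.11 m/s
final state: V = 28.11 m/s, rpm = 5524 → n = rpm/60 = 92.066667 rev/s
J = V / (n·D) = 28.11 / (92.066667 × 2.477) = 0.123263
regime bands: climb J<0.6472 | cruise [0.6472, 1.2943) | windmill J≥1.2943
J = 0.1233 → climb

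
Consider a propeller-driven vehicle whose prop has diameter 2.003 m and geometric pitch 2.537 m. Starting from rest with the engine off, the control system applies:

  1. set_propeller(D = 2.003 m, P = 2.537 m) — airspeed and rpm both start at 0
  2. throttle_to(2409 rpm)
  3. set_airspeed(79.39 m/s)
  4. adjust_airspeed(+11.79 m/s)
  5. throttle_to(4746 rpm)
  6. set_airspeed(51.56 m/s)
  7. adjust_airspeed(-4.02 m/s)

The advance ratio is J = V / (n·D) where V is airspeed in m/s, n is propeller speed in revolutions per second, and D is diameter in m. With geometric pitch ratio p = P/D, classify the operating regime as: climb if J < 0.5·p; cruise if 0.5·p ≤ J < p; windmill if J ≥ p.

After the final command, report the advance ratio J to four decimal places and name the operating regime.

J = 0.3001, regime = climb

set_propeller: D = 2.003 m, P = 2.537 m (p = P/D = 1.266600); state ← (V=0, rpm=0)
throttle_to(2409): rpm ← 2409
set_airspeed(79.39): V ← 79.39 m/s
adjust_airspeed(+11.79): V ← 79.39 +11.79 = 91.18 m/s
throttle_to(4746): rpm ← 4746
set_airspeed(51.56): V ← 51.56 m/s
adjust_airspeed(-4.02): V ← 51.56 -4.02 = 47.54 m/s
final state: V = 47.54 m/s, rpm = 4746 → n = rpm/60 = 79.100000 rev/s
J = V / (n·D) = 47.54 / (79.100000 × 2.003) = 0.300056
regime bands: climb J<0.6333 | cruise [0.6333, 1.2666) | windmill J≥1.2666
J = 0.3001 → climb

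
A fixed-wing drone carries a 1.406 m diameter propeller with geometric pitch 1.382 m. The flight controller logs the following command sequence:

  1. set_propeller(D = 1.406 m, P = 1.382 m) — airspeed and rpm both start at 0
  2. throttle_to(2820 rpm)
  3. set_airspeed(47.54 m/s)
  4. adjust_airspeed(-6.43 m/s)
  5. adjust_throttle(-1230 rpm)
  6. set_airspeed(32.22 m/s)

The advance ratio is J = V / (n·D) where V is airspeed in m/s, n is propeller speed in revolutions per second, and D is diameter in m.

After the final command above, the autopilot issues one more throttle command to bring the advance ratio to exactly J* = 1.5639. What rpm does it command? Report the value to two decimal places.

set_propeller: D = 1.406 m, P = 1.382 m (p = P/D = 0.982930); state ← (V=0, rpm=0)
throttle_to(2820): rpm ← 2820
set_airspeed(47.54): V ← 47.54 m/s
adjust_airspeed(-6.43): V ← 47.54 -6.43 = 41.11 m/s
adjust_throttle(-1230): rpm ← 2820 -1230 = 1590
set_airspeed(32.22): V ← 32.22 m/s
final state: V = 32.22 m/s, rpm = 1590 → n = rpm/60 = 26.500000 rev/s
target J* = 1.5639; solve J* = V/(n·D) for n: n = V/(J*·D) = 32.22/(1.5639 × 1.406) = 14.653158 rev/s
rpm = 60·n = 879.189487

rpm = 879.19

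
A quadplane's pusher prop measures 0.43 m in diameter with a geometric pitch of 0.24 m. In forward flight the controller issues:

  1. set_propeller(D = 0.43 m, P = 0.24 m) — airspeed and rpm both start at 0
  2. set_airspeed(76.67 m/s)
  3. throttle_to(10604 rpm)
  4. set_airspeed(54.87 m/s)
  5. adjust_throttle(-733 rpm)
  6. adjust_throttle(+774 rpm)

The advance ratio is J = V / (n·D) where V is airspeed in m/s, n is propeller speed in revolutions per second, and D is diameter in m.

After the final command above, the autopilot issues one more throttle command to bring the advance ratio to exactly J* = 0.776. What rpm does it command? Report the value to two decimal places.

rpm = 9866.34

set_propeller: D = 0.43 m, P = 0.24 m (p = P/D = 0.558140); state ← (V=0, rpm=0)
set_airspeed(76.67): V ← 76.67 m/s
throttle_to(10604): rpm ← 10604
set_airspeed(54.87): V ← 54.87 m/s
adjust_throttle(-733): rpm ← 10604 -733 = 9871
adjust_throttle(+774): rpm ← 9871 +774 = 10645
final state: V = 54.87 m/s, rpm = 10645 → n = rpm/60 = 177.416667 rev/s
target J* = 0.776; solve J* = V/(n·D) for n: n = V/(J*·D) = 54.87/(0.776 × 0.43) = 164.438983 rev/s
rpm = 60·n = 9866.339007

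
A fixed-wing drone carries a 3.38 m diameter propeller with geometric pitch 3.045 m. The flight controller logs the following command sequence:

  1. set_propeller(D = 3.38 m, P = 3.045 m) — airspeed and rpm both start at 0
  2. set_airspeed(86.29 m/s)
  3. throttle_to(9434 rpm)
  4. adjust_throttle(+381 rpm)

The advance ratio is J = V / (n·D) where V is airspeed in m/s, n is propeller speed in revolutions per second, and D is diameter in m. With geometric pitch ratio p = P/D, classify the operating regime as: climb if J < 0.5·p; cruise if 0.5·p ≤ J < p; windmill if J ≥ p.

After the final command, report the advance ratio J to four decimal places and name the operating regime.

J = 0.1561, regime = climb

set_propeller: D = 3.38 m, P = 3.045 m (p = P/D = 0.900888); state ← (V=0, rpm=0)
set_airspeed(86.29): V ← 86.29 m/s
throttle_to(9434): rpm ← 9434
adjust_throttle(+381): rpm ← 9434 +381 = 9815
final state: V = 86.29 m/s, rpm = 9815 → n = rpm/60 = 163.583333 rev/s
J = V / (n·D) = 86.29 / (163.583333 × 3.38) = 0.156065
regime bands: climb J<0.4504 | cruise [0.4504, 0.9009) | windmill J≥0.9009
J = 0.1561 → climb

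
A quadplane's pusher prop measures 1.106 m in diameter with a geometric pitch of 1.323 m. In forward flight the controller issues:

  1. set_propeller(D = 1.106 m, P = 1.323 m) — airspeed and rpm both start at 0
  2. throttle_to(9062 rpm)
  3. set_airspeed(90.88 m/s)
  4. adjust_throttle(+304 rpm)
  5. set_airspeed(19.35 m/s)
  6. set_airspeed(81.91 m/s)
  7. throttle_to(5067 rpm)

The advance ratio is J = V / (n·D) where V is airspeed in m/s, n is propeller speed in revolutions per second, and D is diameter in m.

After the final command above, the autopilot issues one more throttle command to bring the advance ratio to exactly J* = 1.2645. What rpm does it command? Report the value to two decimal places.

rpm = 3514.10

set_propeller: D = 1.106 m, P = 1.323 m (p = P/D = 1.196203); state ← (V=0, rpm=0)
throttle_to(9062): rpm ← 9062
set_airspeed(90.88): V ← 90.88 m/s
adjust_throttle(+304): rpm ← 9062 +304 = 9366
set_airspeed(19.35): V ← 19.35 m/s
set_airspeed(81.91): V ← 81.91 m/s
throttle_to(5067): rpm ← 5067
final state: V = 81.91 m/s, rpm = 5067 → n = rpm/60 = 84.450000 rev/s
target J* = 1.2645; solve J* = V/(n·D) for n: n = V/(J*·D) = 81.91/(1.2645 × 1.106) = 58.568347 rev/s
rpm = 60·n = 3514.100807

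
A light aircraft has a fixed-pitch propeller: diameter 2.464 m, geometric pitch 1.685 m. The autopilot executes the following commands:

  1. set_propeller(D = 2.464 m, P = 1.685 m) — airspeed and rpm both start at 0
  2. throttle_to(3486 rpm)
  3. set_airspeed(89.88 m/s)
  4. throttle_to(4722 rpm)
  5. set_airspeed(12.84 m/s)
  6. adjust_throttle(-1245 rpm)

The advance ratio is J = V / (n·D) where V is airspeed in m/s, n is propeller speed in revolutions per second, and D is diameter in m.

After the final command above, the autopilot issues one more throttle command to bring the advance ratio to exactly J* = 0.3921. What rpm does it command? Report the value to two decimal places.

set_propeller: D = 2.464 m, P = 1.685 m (p = P/D = 0.683847); state ← (V=0, rpm=0)
throttle_to(3486): rpm ← 3486
set_airspeed(89.88): V ← 89.88 m/s
throttle_to(4722): rpm ← 4722
set_airspeed(12.84): V ← 12.84 m/s
adjust_throttle(-1245): rpm ← 4722 -1245 = 3477
final state: V = 12.84 m/s, rpm = 3477 → n = rpm/60 = 57.950000 rev/s
target J* = 0.3921; solve J* = V/(n·D) for n: n = V/(J*·D) = 12.84/(0.3921 × 2.464) = 13.290076 rev/s
rpm = 60·n = 797.404585

rpm = 797.40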